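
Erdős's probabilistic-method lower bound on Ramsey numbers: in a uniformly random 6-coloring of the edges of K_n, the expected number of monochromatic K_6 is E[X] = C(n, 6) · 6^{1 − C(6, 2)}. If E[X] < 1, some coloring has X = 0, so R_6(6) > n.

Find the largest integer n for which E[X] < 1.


We need C(n, 6) · 6^{1 − 15} < 1, i.e. C(n, 6) < 6^{15 − 1} = 78364164096.
Check values of n near the boundary:
  n = 192: C(192, 6) = 64300886496; 64300886496 < 78364164096? YES
  n = 193: C(193, 6) = 66364016544; 66364016544 < 78364164096? YES
  n = 194: C(194, 6) = 68482017072; 68482017072 < 78364164096? YES
  n = 195: C(195, 6) = 70656049360; 70656049360 < 78364164096? YES
  n = 196: C(196, 6) = 72887293024; 72887293024 < 78364164096? YES
  n = 197: C(197, 6) = 75176946208; 75176946208 < 78364164096? YES
  n = 198: C(198, 6) = 77526225777; 77526225777 < 78364164096? YES
  n = 199: C(199, 6) = 79936367511; 79936367511 < 78364164096? NO
  n = 200: C(200, 6) = 82408626300; 82408626300 < 78364164096? NO
The largest n with C(n, 6) < 78364164096 is n = 198 (where E[X] = 25842075259/26121388032 ≈ 0.9893071). Hence R_6(6) > 198, i.e. R_6(6) ≥ 199.

Largest n = 198; hence R_6(6) > 198.


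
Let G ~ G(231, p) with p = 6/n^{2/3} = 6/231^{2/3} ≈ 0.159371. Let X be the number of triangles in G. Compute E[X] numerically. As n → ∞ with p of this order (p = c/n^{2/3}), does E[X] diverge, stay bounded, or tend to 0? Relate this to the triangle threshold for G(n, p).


Number of potential triangles: C(231, 3) = 2027795.
Each occurs with probability p³ ≈ (0.159371)³ ≈ 4.04790015e-03.
By linearity: E[X] = C(231, 3)·p³ ≈ 2027795 · 4.04790015e-03 ≈ 8208.311688.
Since α = 2/3 < 1, p = c/n^{2/3} ≫ 1/n is above the triangle threshold p ~ 1/n. Asymptotically E[X] ~ (c³/6)·n^{3(1−α)} = (6³/6)·n^{1} → ∞; triangles are abundant w.h.p.

E[X] ≈ 8208.311688; in regime p = Θ(1/n^{2/3}) E[X] diverges (above the triangle threshold p ~ 1/n).


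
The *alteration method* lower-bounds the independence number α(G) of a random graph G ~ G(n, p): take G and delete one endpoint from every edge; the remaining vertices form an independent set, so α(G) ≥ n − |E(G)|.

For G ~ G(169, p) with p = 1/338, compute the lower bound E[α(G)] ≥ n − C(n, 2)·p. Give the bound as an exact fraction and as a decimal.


E[|E(G)|] = C(169, 2)·p = 14196 · (1/338) = 42.
E[α(G)] ≥ n − E[|E(G)|] = 169 − 42 = 127.
Numerically: ≈ 127.0000.
(This is only a lower bound; the true E[α(G)] may be larger.)

E[α(G)] ≥ 127 ≈ 127.0000.


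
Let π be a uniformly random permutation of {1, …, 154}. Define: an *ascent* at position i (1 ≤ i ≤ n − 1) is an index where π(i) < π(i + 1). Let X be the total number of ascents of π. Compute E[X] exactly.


Write X = Σ X_I over i = 1, …, 153, with X_I the indicator of one ascent.
There are 153 indicators.
For each fixed i, the pair (π(i), π(i+1)) is a uniformly random ordered pair of distinct values from {1, …, 154}; by symmetry P[π(i) < π(i+1)] = 1/2.
By linearity: E[X] = 153 · (1/2) = (154 − 1) · (1/2) = 153/2 ≈ 76.500.

E[X] = 153/2 = 76.500.


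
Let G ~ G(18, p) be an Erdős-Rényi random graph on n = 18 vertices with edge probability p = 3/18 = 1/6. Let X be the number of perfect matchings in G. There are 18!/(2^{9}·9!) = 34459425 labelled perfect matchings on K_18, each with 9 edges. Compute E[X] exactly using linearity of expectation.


K_18 has 18!/(2^{9}·9!) = 34459425 labelled perfect matchings.
For each such perfect matching H, let X_H = 1 if all 9 edges of H are present in G. Then P[X_H = 1] = p^{9} = (1/6)^{9} = 1/10077696.
By linearity: E[X] = Σ_H E[X_H] = 34459425 · p^{9} = 34459425 · 1/10077696 = 425425/124416.
Numerically: E[X] ≈ 3.41938.

E[X] = 34459425 · (1/6)^{9} = 425425/124416 ≈ 3.41938.


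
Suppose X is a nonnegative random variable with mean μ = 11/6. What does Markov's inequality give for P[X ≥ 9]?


μ = E[X] = 11/6, a = 9.
Markov: P[X ≥ 9] ≤ μ/a = (11/6)/9 = 11/54.
Numerically: ≈ 0.203704.
(Since a = 9 > μ = 1.833333, the bound 11/54 is < 1 and informative.)

P[X ≥ 9] ≤ 11/54 ≈ 0.203704.


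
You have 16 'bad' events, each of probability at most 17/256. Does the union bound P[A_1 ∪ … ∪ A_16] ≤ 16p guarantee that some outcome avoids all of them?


Union bound: P[∪_{i=1}^{16} A_i] ≤ Σ_i P[A_i] ≤ 16·p = 16·(17/256) = 17/16.
Numerically: 17/16 ≈ 1.062500.
Is 17/16 < 1? NO.
Since the bound 17/16 is ≥ 1, the union bound is uninformative here; it does NOT by itself certify existence.

16·p = 17/16 ≈ 1.062500; existence NOT certified by the union bound.


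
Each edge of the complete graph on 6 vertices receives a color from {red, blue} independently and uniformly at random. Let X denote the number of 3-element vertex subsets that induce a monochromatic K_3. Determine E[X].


Let X = Σ_S X_S over the C(6, 3) = 20 subsets S of size 3, where X_S = 1 if the K_3 on S is monochromatic.
For a fixed S, the K_3 on S has C(3, 2) = 3 edges. P[all 3 edges red] = (1/2)^3, and likewise for blue, so P[monochromatic] = 2·(1/2)^3 = 2^{1 − 3} = 1/4.
By linearity: E[X] = C(6, 3) · 2^{1 − 3} = 20 · 1/4 = 5.
Numerically: E[X] ≈ 5.00000.

E[X] = C(6,3)·2^(1−C(3,2)) = 5 ≈ 5.00000.


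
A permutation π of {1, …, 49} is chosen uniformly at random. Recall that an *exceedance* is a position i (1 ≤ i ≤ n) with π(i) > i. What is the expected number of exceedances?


Write X = Σ_{i=1}^{49} X_i, where X_i = 1_{π(i) > i}.
For each fixed i, π(i) is uniform over {1, …, 49} (marginal of a uniform permutation), so P[π(i) > i] = (n − i)/n. Summing: Σ_{i=1}^{49} (n − i)/n = (0 + 1 + … + 48)/49 = 49(49 − 1)/(2·49) = (49 − 1)/2.
Hence E[X] = Σ_{i=1}^{49} (49 − i)/49 = 24 ≈ 24.000.

E[X] = 24 = 24.000.


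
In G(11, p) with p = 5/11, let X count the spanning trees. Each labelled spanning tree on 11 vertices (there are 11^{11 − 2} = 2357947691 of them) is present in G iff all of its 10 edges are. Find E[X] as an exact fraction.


K_11 has 11^{11 − 2} = 2357947691 labelled spanning trees.
For each such spanning tree H, let X_H = 1 if all 10 edges of H are present in G. Then P[X_H = 1] = p^{10} = (5/11)^{10} = 9765625/25937424601.
Summing the indicators: E[X] = Σ_H E[X_H] = 2357947691 · p^{10} = 2357947691 · 9765625/25937424601 = 9765625/11.
Numerically: E[X] ≈ 8.88e+05.

E[X] = 2357947691 · (5/11)^{10} = 9765625/11 ≈ 8.88e+05.


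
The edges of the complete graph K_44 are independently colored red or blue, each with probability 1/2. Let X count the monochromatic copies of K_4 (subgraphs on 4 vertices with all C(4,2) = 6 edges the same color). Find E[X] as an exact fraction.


Let X = Σ_S X_S over the C(44, 4) = 135751 subsets S of size 4, where X_S = 1 if the K_4 on S is monochromatic.
For a fixed S, the K_4 on S has C(4, 2) = 6 edges. P[all 6 edges red] = (1/2)^6, and likewise for blue, so P[monochromatic] = 2·(1/2)^6 = 2^{1 − 6} = 1/32.
By linearity of expectation: E[X] = C(44, 4) · 2^{1 − 6} = 135751 · 1/32 = 135751/32.
Numerically: E[X] ≈ 4242.219.

E[X] = C(44,4)·2^(1−C(4,2)) = 135751/32 ≈ 4242.219.


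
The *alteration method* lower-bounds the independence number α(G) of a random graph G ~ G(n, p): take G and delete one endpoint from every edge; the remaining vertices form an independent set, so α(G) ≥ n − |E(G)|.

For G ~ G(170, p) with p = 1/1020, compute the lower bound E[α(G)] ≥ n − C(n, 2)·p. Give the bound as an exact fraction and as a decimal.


E[|E(G)|] = C(170, 2)·p = 14365 · (1/1020) = 169/12.
E[α(G)] ≥ n − E[|E(G)|] = 170 − 169/12 = 1871/12.
Numerically: ≈ 155.91667.
(This is only a lower bound; the true E[α(G)] may be larger.)

E[α(G)] ≥ 1871/12 ≈ 155.91667.


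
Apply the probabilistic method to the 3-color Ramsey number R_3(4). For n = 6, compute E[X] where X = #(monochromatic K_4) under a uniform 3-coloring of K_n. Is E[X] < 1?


E[X] = C(6, 4) · 3^{1 − 6} = 15 · 3^{−5} = 15/243.
As a reduced fraction: E[X] = 5/81 ≈ 0.062.
Is E[X] < 1? YES.
Since E[X] < 1, there exists a 3-coloring of K_{6} with no monochromatic K_4; hence R_3(4) > 6.

E[X] = 5/81 ≈ 0.062; E[X] < 1, so R_3(4) > 6.


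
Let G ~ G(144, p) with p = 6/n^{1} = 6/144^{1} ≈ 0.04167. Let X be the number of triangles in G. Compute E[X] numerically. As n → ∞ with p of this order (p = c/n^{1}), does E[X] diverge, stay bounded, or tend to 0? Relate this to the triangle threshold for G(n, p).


Number of potential triangles: C(144, 3) = 487344.
Each occurs with probability p³ ≈ (0.04167)³ ≈ 7.233796e-05.
By linearity: E[X] = C(144, 3)·p³ ≈ 487344 · 7.233796e-05 ≈ 35.2535.
Here α = 1, so p = 6/n is exactly at the triangle threshold p ~ 1/n. Asymptotically E[X] → c³/6 = 6³/6 = 36 ≈ 36.0000, a bounded constant. In this regime the triangle count is asymptotically Poisson(c³/6).

E[X] ≈ 35.2535; in regime p = Θ(1/n^{1}) E[X] stays bounded (at the triangle threshold p ~ 1/n).


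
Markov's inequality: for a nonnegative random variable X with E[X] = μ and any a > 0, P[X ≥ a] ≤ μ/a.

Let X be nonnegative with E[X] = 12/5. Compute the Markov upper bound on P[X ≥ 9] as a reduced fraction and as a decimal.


μ = E[X] = 12/5, a = 9.
Markov: P[X ≥ 9] ≤ μ/a = (12/5)/9 = 4/15.
Numerically: ≈ 0.267.
(Since a = 9 > μ = 2.400, the bound 4/15 is < 1 and informative.)

P[X ≥ 9] ≤ 4/15 ≈ 0.267.


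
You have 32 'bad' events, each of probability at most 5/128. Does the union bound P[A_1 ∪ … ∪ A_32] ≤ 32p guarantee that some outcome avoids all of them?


Union bound: P[∪_{i=1}^{32} A_i] ≤ Σ_i P[A_i] ≤ 32·p = 32·(5/128) = 5/4.
Numerically: 5/4 ≈ 1.25000.
Is 5/4 < 1? NO.
Since the bound 5/4 is ≥ 1, the union bound is uninformative here; it does NOT by itself certify existence.

32·p = 5/4 ≈ 1.25000; existence NOT certified by the union bound.


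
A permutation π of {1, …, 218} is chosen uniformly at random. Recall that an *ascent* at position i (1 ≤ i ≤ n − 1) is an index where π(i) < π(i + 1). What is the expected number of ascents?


Write X = Σ X_I over i = 1, …, 217, with X_I the indicator of one ascent.
There are 217 indicators.
For each fixed i, the pair (π(i), π(i+1)) is a uniformly random ordered pair of distinct values from {1, …, 218}; by symmetry P[π(i) < π(i+1)] = 1/2.
By linearity: E[X] = 217 · (1/2) = (218 − 1) · (1/2) = 217/2 ≈ 108.50000.

E[X] = 217/2 = 108.50000.


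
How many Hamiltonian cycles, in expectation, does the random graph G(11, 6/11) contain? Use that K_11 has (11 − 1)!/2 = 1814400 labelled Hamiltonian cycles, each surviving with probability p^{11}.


K_11 has (11 − 1)!/2 = 1814400 labelled Hamiltonian cycles.
For each such Hamiltonian cycle H, let X_H = 1 if all 11 edges of H are present in G. Then P[X_H = 1] = p^{11} = (6/11)^{11} = 362797056/285311670611.
By linearity of expectation: E[X] = Σ_H E[X_H] = 1814400 · p^{11} = 1814400 · 362797056/285311670611 = 658258978406400/285311670611.
Numerically: E[X] ≈ 2.31e+03.

E[X] = 1814400 · (6/11)^{11} = 658258978406400/285311670611 ≈ 2.31e+03.


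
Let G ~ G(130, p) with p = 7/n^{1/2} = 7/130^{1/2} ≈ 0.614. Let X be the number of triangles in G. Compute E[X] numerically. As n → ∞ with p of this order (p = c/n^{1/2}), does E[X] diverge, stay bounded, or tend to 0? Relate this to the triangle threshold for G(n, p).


Number of potential triangles: C(130, 3) = 357760.
Each occurs with probability p³ ≈ (0.614)³ ≈ 2.31408e-01.
By linearity: E[X] = C(130, 3)·p³ ≈ 357760 · 2.31408e-01 ≈ 82788.664.
Since α = 1/2 < 1, p = c/n^{1/2} ≫ 1/n is above the triangle threshold p ~ 1/n. Asymptotically E[X] ~ (c³/6)·n^{3(1−α)} = (7³/6)·n^{1.5} → ∞; triangles are abundant w.h.p.

E[X] ≈ 82788.664; in regime p = Θ(1/n^{1/2}) E[X] diverges (above the triangle threshold p ~ 1/n).


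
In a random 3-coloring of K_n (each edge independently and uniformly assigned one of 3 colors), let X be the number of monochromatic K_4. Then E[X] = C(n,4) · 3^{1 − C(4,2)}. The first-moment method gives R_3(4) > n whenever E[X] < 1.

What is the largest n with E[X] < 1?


We need C(n, 4) · 3^{1 − 6} < 1, i.e. C(n, 4) < 3^{6 − 1} = 243.
Check values of n near the boundary:
  n = 6: C(6, 4) = 15; 15 < 243? YES
  n = 7: C(7, 4) = 35; 35 < 243? YES
  n = 8: C(8, 4) = 70; 70 < 243? YES
  n = 9: C(9, 4) = 126; 126 < 243? YES
  n = 10: C(10, 4) = 210; 210 < 243? YES
  n = 11: C(11, 4) = 330; 330 < 243? NO
The largest n with C(n, 4) < 243 is n = 10 (where E[X] = 70/81 ≈ 0.86420). Hence R_3(4) > 10, i.e. R_3(4) ≥ 11.

Largest n = 10; hence R_3(4) > 10.


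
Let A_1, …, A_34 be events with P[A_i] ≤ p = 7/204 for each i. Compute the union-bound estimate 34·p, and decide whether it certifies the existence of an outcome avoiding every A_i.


Union bound: P[∪_{i=1}^{34} A_i] ≤ Σ_i P[A_i] ≤ 34·p = 34·(7/204) = 7/6.
Numerically: 7/6 ≈ 1.167.
Is 7/6 < 1? NO.
Since the bound 7/6 is ≥ 1, the union bound is uninformative here; it does NOT by itself certify existence.

34·p = 7/6 ≈ 1.167; existence NOT certified by the union bound.


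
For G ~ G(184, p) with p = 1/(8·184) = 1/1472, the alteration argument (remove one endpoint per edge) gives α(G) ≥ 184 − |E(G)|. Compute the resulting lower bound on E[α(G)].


E[|E(G)|] = C(184, 2)·p = 16836 · (1/1472) = 183/16.
E[α(G)] ≥ n − E[|E(G)|] = 184 − 183/16 = 2761/16.
Numerically: ≈ 172.5625.
(This is only a lower bound; the true E[α(G)] may be larger.)

E[α(G)] ≥ 2761/16 ≈ 172.5625.


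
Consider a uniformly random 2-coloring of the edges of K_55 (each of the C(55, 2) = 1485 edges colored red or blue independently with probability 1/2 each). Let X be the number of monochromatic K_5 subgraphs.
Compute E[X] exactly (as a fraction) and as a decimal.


Let X = Σ_S X_S over the C(55, 5) = 3478761 subsets S of size 5, where X_S = 1 if the K_5 on S is monochromatic.
For a fixed S, the K_5 on S has C(5, 2) = 10 edges. P[all 10 edges red] = (1/2)^10, and likewise for blue, so P[monochromatic] = 2·(1/2)^10 = 2^{1 − 10} = 1/512.
Summing: E[X] = C(55, 5) · 2^{1 − 10} = 3478761 · 1/512 = 3478761/512.
Numerically: E[X] ≈ 6794.45508.

E[X] = C(55,5)·2^(1−C(5,2)) = 3478761/512 ≈ 6794.45508.


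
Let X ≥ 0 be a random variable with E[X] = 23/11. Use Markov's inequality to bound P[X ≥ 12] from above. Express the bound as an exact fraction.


μ = E[X] = 23/11, a = 12.
Markov: P[X ≥ 12] ≤ μ/a = (23/11)/12 = 23/132.
Numerically: ≈ 0.174.
(Since a = 12 > μ = 2.091, the bound 23/132 is < 1 and informative.)

P[X ≥ 12] ≤ 23/132 ≈ 0.174.


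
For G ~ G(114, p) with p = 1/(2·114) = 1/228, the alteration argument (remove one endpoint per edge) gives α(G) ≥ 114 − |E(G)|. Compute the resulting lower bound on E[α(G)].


E[|E(G)|] = C(114, 2)·p = 6441 · (1/228) = 113/4.
E[α(G)] ≥ n − E[|E(G)|] = 114 − 113/4 = 343/4.
Numerically: ≈ 85.750.
(This is only a lower bound; the true E[α(G)] may be larger.)

E[α(G)] ≥ 343/4 ≈ 85.750.


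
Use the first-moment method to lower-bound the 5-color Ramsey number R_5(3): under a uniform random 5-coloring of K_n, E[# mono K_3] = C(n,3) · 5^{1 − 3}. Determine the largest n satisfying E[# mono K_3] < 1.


We need C(n, 3) · 5^{1 − 3} < 1, i.e. C(n, 3) < 5^{3 − 1} = 25.
Check values of n near the boundary:
  n = 4: C(4, 3) = 4; 4 < 25? YES
  n = 5: C(5, 3) = 10; 10 < 25? YES
  n = 6: C(6, 3) = 20; 20 < 25? YES
  n = 7: C(7, 3) = 35; 35 < 25? NO
  n = 8: C(8, 3) = 56; 56 < 25? NO
  n = 9: C(9, 3) = 84; 84 < 25? NO
The largest n with C(n, 3) < 25 is n = 6 (where E[X] = 4/5 ≈ 0.800000). Hence R_5(3) > 6, i.e. R_5(3) ≥ 7.

Largest n = 6; hence R_5(3) > 6.


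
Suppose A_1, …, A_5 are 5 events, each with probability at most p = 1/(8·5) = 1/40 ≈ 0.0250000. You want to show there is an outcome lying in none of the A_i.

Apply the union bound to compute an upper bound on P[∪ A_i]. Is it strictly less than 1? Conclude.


Union bound: P[∪_{i=1}^{5} A_i] ≤ Σ_i P[A_i] ≤ 5·p = 5·(1/40) = 1/8.
Numerically: 1/8 ≈ 0.1250000.
Is 1/8 < 1? YES.
Since P[∪ A_i] ≤ 1/8 < 1, the complement has P[∩ A_i^c] ≥ 1 − 1/8 = 7/8 > 0, so some outcome avoids every A_i.

5·p = 1/8 ≈ 0.1250000; existence CERTIFIED by the union bound.


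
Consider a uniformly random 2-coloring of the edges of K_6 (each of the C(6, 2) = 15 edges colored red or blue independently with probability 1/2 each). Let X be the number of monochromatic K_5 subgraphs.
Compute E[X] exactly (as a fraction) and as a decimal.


Let X = Σ_S X_S over the C(6, 5) = 6 subsets S of size 5, where X_S = 1 if the K_5 on S is monochromatic.
For a fixed S, the K_5 on S has C(5, 2) = 10 edges. P[all 10 edges red] = (1/2)^10, and likewise for blue, so P[monochromatic] = 2·(1/2)^10 = 2^{1 − 10} = 1/512.
By linearity: E[X] = C(6, 5) · 2^{1 − 10} = 6 · 1/512 = 3/256.
Numerically: E[X] ≈ 0.0117.

E[X] = C(6,5)·2^(1−C(5,2)) = 3/256 ≈ 0.0117.


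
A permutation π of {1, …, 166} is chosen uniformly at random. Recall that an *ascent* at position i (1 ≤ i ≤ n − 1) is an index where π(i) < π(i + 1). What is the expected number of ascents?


Write X = Σ X_I over i = 1, …, 165, with X_I the indicator of one ascent.
There are 165 indicators.
For each fixed i, the pair (π(i), π(i+1)) is a uniformly random ordered pair of distinct values from {1, …, 166}; by symmetry P[π(i) < π(i+1)] = 1/2.
By linearity: E[X] = 165 · (1/2) = (166 − 1) · (1/2) = 165/2 ≈ 82.50000.

E[X] = 165/2 = 82.50000.


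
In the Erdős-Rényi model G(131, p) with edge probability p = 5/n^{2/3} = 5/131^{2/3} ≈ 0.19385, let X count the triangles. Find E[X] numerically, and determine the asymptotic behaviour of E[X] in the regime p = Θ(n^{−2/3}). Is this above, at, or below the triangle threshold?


Number of potential triangles: C(131, 3) = 366145.
Each occurs with probability p³ ≈ (0.19385)³ ≈ 7.2839578e-03.
By linearity: E[X] = C(131, 3)·p³ ≈ 366145 · 7.2839578e-03 ≈ 2666.98473.
Since α = 2/3 < 1, p = c/n^{2/3} ≫ 1/n is above the triangle threshold p ~ 1/n. Asymptotically E[X] ~ (c³/6)·n^{3(1−α)} = (5³/6)·n^{1} → ∞; triangles are abundant w.h.p.

E[X] ≈ 2666.98473; in regime p = Θ(1/n^{2/3}) E[X] diverges (above the triangle threshold p ~ 1/n).


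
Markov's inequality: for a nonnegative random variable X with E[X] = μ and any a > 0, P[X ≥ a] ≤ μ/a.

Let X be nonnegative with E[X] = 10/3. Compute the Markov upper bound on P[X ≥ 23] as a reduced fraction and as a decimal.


μ = E[X] = 10/3, a = 23.
Markov: P[X ≥ 23] ≤ μ/a = (10/3)/23 = 10/69.
Numerically: ≈ 0.144928.
(Since a = 23 > μ = 3.333333, the bound 10/69 is < 1 and informative.)

P[X ≥ 23] ≤ 10/69 ≈ 0.144928.


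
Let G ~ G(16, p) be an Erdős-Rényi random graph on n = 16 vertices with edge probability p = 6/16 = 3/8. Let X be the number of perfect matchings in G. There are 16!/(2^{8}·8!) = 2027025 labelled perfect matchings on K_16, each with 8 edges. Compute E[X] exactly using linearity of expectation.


K_16 has 16!/(2^{8}·8!) = 2027025 labelled perfect matchings.
For each such perfect matching H, let X_H = 1 if all 8 edges of H are present in G. Then P[X_H = 1] = p^{8} = (3/8)^{8} = 6561/16777216.
By linearity of expectation: E[X] = Σ_H E[X_H] = 2027025 · p^{8} = 2027025 · 6561/16777216 = 13299311025/16777216.
Numerically: E[X] ≈ 793.

E[X] = 2027025 · (3/8)^{8} = 13299311025/16777216 ≈ 793.


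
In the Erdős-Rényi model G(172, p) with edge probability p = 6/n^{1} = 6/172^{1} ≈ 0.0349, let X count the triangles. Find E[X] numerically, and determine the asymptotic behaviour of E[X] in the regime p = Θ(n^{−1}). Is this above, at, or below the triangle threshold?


Number of potential triangles: C(172, 3) = 833340.
Each occurs with probability p³ ≈ (0.0349)³ ≈ 4.24491e-05.
By linearity: E[X] = C(172, 3)·p³ ≈ 833340 · 4.24491e-05 ≈ 35.375.
Here α = 1, so p = 6/n is exactly at the triangle threshold p ~ 1/n. Asymptotically E[X] → c³/6 = 6³/6 = 36 ≈ 36.000, a bounded constant. In this regime the triangle count is asymptotically Poisson(c³/6).

E[X] ≈ 35.375; in regime p = Θ(1/n^{1}) E[X] stays bounded (at the triangle threshold p ~ 1/n).


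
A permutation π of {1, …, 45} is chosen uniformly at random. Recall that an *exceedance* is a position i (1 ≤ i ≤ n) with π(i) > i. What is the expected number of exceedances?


Write X = Σ_{i=1}^{45} X_i, where X_i = 1_{π(i) > i}.
For each fixed i, π(i) is uniform over {1, …, 45} (marginal of a uniform permutation), so P[π(i) > i] = (n − i)/n. Summing: Σ_{i=1}^{45} (n − i)/n = (0 + 1 + … + 44)/45 = 45(45 − 1)/(2·45) = (45 − 1)/2.
Hence E[X] = Σ_{i=1}^{45} (45 − i)/45 = 22 ≈ 22.000000.

E[X] = 22 = 22.000000.


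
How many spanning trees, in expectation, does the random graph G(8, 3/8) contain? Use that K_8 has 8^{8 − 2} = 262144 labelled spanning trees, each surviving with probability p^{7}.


K_8 has 8^{8 − 2} = 262144 labelled spanning trees.
For each such spanning tree H, let X_H = 1 if all 7 edges of H are present in G. Then P[X_H = 1] = p^{7} = (3/8)^{7} = 2187/2097152.
Summing the indicators: E[X] = Σ_H E[X_H] = 262144 · p^{7} = 262144 · 2187/2097152 = 2187/8.
Numerically: E[X] ≈ 273.375.

E[X] = 262144 · (3/8)^{7} = 2187/8 ≈ 273.375.


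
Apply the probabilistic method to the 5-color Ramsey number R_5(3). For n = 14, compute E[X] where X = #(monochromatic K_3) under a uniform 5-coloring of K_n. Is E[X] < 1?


E[X] = C(14, 3) · 5^{1 − 3} = 364 · 5^{−2} = 364/25.
As a reduced fraction: E[X] = 364/25 ≈ 14.5600000.
Is E[X] < 1? NO.
Since E[X] ≥ 1, the first-moment bound is inconclusive at n = 14; it does NOT by itself certify R_5(3) > 14.

E[X] = 364/25 ≈ 14.5600000; E[X] ≥ 1; first-moment method inconclusive here.


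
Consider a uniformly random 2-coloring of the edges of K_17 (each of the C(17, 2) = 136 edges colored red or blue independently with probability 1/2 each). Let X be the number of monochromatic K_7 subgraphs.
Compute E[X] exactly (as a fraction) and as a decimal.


Let X = Σ_S X_S over the C(17, 7) = 19448 subsets S of size 7, where X_S = 1 if the K_7 on S is monochromatic.
For a fixed S, the K_7 on S has C(7, 2) = 21 edges. P[all 21 edges red] = (1/2)^21, and likewise for blue, so P[monochromatic] = 2·(1/2)^21 = 2^{1 − 21} = 1/1048576.
Summing: E[X] = C(17, 7) · 2^{1 − 21} = 19448 · 1/1048576 = 2431/131072.
Numerically: E[X] ≈ 0.018547.

E[X] = C(17,7)·2^(1−C(7,2)) = 2431/131072 ≈ 0.018547.


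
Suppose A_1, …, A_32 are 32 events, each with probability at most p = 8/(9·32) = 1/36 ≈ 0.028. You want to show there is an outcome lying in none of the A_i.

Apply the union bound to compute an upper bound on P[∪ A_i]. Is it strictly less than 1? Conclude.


Union bound: P[∪_{i=1}^{32} A_i] ≤ Σ_i P[A_i] ≤ 32·p = 32·(1/36) = 8/9.
Numerically: 8/9 ≈ 0.889.
Is 8/9 < 1? YES.
Since P[∪ A_i] ≤ 8/9 < 1, the complement has P[∩ A_i^c] ≥ 1 − 8/9 = 1/9 > 0, so some outcome avoids every A_i.

32·p = 8/9 ≈ 0.889; existence CERTIFIED by the union bound.


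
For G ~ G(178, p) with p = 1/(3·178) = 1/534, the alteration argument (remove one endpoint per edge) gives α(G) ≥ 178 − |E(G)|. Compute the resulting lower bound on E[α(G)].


E[|E(G)|] = C(178, 2)·p = 15753 · (1/534) = 59/2.
E[α(G)] ≥ n − E[|E(G)|] = 178 − 59/2 = 297/2.
Numerically: ≈ 148.50000.
(This is only a lower bound; the true E[α(G)] may be larger.)

E[α(G)] ≥ 297/2 ≈ 148.50000.


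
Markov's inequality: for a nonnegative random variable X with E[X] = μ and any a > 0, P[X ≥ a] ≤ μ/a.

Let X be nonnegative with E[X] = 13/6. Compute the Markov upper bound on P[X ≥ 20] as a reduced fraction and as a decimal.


μ = E[X] = 13/6, a = 20.
Markov: P[X ≥ 20] ≤ μ/a = (13/6)/20 = 13/120.
Numerically: ≈ 0.10833.
(Since a = 20 > μ = 2.16667, the bound 13/120 is < 1 and informative.)

P[X ≥ 20] ≤ 13/120 ≈ 0.10833.


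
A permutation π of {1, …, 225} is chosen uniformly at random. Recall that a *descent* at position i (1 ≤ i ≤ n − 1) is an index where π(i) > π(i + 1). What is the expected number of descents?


Write X = Σ X_I over i = 1, …, 224, with X_I the indicator of one descent.
There are 224 indicators.
For each fixed i, the pair (π(i), π(i+1)) is a uniformly random ordered pair of distinct values from {1, …, 225}; by symmetry P[π(i) > π(i+1)] = 1/2.
By linearity: E[X] = 224 · (1/2) = (225 − 1) · (1/2) = 112 ≈ 112.000000.

E[X] = 112 = 112.000000.


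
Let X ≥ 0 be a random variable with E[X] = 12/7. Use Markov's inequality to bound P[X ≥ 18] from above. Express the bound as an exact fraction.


μ = E[X] = 12/7, a = 18.
Markov: P[X ≥ 18] ≤ μ/a = (12/7)/18 = 2/21.
Numerically: ≈ 0.095238.
(Since a = 18 > μ = 1.714286, the bound 2/21 is < 1 and informative.)

P[X ≥ 18] ≤ 2/21 ≈ 0.095238.


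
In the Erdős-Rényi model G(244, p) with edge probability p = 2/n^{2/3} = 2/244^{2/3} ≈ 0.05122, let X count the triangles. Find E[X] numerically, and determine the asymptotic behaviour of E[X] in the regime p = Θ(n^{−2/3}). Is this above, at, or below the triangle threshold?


Number of potential triangles: C(244, 3) = 2391444.
Each occurs with probability p³ ≈ (0.05122)³ ≈ 1.343725e-04.
By linearity: E[X] = C(244, 3)·p³ ≈ 2391444 · 1.343725e-04 ≈ 321.3443.
Since α = 2/3 < 1, p = c/n^{2/3} ≫ 1/n is above the triangle threshold p ~ 1/n. Asymptotically E[X] ~ (c³/6)·n^{3(1−α)} = (2³/6)·n^{1} → ∞; triangles are abundant w.h.p.

E[X] ≈ 321.3443; in regime p = Θ(1/n^{2/3}) E[X] diverges (above the triangle threshold p ~ 1/n).


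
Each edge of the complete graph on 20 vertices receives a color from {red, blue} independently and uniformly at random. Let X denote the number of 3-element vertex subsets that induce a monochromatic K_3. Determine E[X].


Let X = Σ_S X_S over the C(20, 3) = 1140 subsets S of size 3, where X_S = 1 if the K_3 on S is monochromatic.
For a fixed S, the K_3 on S has C(3, 2) = 3 edges. P[all 3 edges red] = (1/2)^3, and likewise for blue, so P[monochromatic] = 2·(1/2)^3 = 2^{1 − 3} = 1/4.
By linearity of expectation: E[X] = C(20, 3) · 2^{1 − 3} = 1140 · 1/4 = 285.
Numerically: E[X] ≈ 285.0000.

E[X] = C(20,3)·2^(1−C(3,2)) = 285 ≈ 285.0000.


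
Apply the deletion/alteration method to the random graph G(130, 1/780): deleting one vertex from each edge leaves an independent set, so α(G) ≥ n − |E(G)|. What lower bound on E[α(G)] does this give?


E[|E(G)|] = C(130, 2)·p = 8385 · (1/780) = 43/4.
E[α(G)] ≥ n − E[|E(G)|] = 130 − 43/4 = 477/4.
Numerically: ≈ 119.250.
(This is only a lower bound; the true E[α(G)] may be larger.)

E[α(G)] ≥ 477/4 ≈ 119.250.


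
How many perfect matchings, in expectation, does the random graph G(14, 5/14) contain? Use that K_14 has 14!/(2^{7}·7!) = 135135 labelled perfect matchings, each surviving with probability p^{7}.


K_14 has 14!/(2^{7}·7!) = 135135 labelled perfect matchings.
For each such perfect matching H, let X_H = 1 if all 7 edges of H are present in G. Then P[X_H = 1] = p^{7} = (5/14)^{7} = 78125/105413504.
By linearity: E[X] = Σ_H E[X_H] = 135135 · p^{7} = 135135 · 78125/105413504 = 1508203125/15059072.
Numerically: E[X] ≈ 100.152.

E[X] = 135135 · (5/14)^{7} = 1508203125/15059072 ≈ 100.152.


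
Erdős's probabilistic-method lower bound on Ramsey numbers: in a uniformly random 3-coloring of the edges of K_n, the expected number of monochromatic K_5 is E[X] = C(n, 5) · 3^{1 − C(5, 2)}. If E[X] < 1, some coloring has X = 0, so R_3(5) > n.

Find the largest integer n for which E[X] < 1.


We need C(n, 5) · 3^{1 − 10} < 1, i.e. C(n, 5) < 3^{10 − 1} = 19683.
Check values of n near the boundary:
  n = 18: C(18, 5) = 8568; 8568 < 19683? YES
  n = 19: C(19, 5) = 11628; 11628 < 19683? YES
  n = 20: C(20, 5) = 15504; 15504 < 19683? YES
  n = 21: C(21, 5) = 20349; 20349 < 19683? NO
  n = 22: C(22, 5) = 26334; 26334 < 19683? NO
The largest n with C(n, 5) < 19683 is n = 20 (where E[X] = 5168/6561 ≈ 0.788). Hence R_3(5) > 20, i.e. R_3(5) ≥ 21.

Largest n = 20; hence R_3(5) > 20.


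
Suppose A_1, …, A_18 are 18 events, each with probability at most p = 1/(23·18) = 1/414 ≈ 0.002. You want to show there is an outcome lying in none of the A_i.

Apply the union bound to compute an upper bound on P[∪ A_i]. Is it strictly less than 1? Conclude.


Union bound: P[∪_{i=1}^{18} A_i] ≤ Σ_i P[A_i] ≤ 18·p = 18·(1/414) = 1/23.
Numerically: 1/23 ≈ 0.043.
Is 1/23 < 1? YES.
Since P[∪ A_i] ≤ 1/23 < 1, the complement has P[∩ A_i^c] ≥ 1 − 1/23 = 22/23 > 0, so some outcome avoids every A_i.

18·p = 1/23 ≈ 0.043; existence CERTIFIED by the union bound.


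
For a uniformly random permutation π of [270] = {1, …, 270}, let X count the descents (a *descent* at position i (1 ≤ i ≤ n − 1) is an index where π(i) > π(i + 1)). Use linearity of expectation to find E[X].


Write X = Σ X_I over i = 1, …, 269, with X_I the indicator of one descent.
There are 269 indicators.
For each fixed i, the pair (π(i), π(i+1)) is a uniformly random ordered pair of distinct values from {1, …, 270}; by symmetry P[π(i) > π(i+1)] = 1/2.
By linearity: E[X] = 269 · (1/2) = (270 − 1) · (1/2) = 269/2 ≈ 134.5000.

E[X] = 269/2 = 134.5000.


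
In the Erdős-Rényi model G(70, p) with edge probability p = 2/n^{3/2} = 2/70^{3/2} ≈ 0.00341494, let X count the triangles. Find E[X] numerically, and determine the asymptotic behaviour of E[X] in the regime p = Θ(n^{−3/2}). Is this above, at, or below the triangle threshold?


Number of potential triangles: C(70, 3) = 54740.
Each occurs with probability p³ ≈ (0.00341494)³ ≈ 3.98243602e-08.
By linearity: E[X] = C(70, 3)·p³ ≈ 54740 · 3.98243602e-08 ≈ 0.002180.
Since α = 3/2 > 1, p = c/n^{3/2} = o(1/n) is below the triangle threshold p ~ 1/n. Asymptotically E[X] ~ (c³/6)·n^{3(1−α)} = (2³/6)·n^{-1.5} → 0, so by Markov's inequality G has no triangles w.h.p.

E[X] ≈ 0.002180; in regime p = Θ(1/n^{3/2}) E[X] tends to 0 (below the triangle threshold p ~ 1/n).


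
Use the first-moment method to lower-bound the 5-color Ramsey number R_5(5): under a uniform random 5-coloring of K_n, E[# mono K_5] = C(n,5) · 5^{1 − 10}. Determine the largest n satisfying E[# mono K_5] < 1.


We need C(n, 5) · 5^{1 − 10} < 1, i.e. C(n, 5) < 5^{10 − 1} = 1953125.
Check values of n near the boundary:
  n = 48: C(48, 5) = 1712304; 1712304 < 1953125? YES
  n = 49: C(49, 5) = 1906884; 1906884 < 1953125? YES
  n = 50: C(50, 5) = 2118760; 2118760 < 1953125? NO
  n = 51: C(51, 5) = 2349060; 2349060 < 1953125? NO
The largest n with C(n, 5) < 1953125 is n = 49 (where E[X] = 1906884/1953125 ≈ 0.976325). Hence R_5(5) > 49, i.e. R_5(5) ≥ 50.

Largest n = 49; hence R_5(5) > 49.


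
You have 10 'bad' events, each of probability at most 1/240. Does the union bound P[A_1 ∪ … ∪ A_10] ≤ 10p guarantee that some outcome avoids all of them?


Union bound: P[∪_{i=1}^{10} A_i] ≤ Σ_i P[A_i] ≤ 10·p = 10·(1/240) = 1/24.
Numerically: 1/24 ≈ 0.0416667.
Is 1/24 < 1? YES.
Since P[∪ A_i] ≤ 1/24 < 1, the complement has P[∩ A_i^c] ≥ 1 − 1/24 = 23/24 > 0, so some outcome avoids every A_i.

10·p = 1/24 ≈ 0.0416667; existence CERTIFIED by the union bound.


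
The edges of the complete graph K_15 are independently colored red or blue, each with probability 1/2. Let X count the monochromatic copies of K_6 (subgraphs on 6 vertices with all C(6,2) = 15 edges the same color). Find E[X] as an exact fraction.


Let X = Σ_S X_S over the C(15, 6) = 5005 subsets S of size 6, where X_S = 1 if the K_6 on S is monochromatic.
For a fixed S, the K_6 on S has C(6, 2) = 15 edges. P[all 15 edges red] = (1/2)^15, and likewise for blue, so P[monochromatic] = 2·(1/2)^15 = 2^{1 − 15} = 1/16384.
By linearity of expectation: E[X] = C(15, 6) · 2^{1 − 15} = 5005 · 1/16384 = 5005/16384.
Numerically: E[X] ≈ 0.305481.

E[X] = C(15,6)·2^(1−C(6,2)) = 5005/16384 ≈ 0.305481.


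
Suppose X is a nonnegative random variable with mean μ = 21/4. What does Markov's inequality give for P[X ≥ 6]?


μ = E[X] = 21/4, a = 6.
Markov: P[X ≥ 6] ≤ μ/a = (21/4)/6 = 7/8.
Numerically: ≈ 0.8750.
(Since a = 6 > μ = 5.2500, the bound 7/8 is < 1 and informative.)

P[X ≥ 6] ≤ 7/8 ≈ 0.8750.


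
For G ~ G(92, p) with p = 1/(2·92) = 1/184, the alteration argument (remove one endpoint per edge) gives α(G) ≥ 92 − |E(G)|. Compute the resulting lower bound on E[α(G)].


E[|E(G)|] = C(92, 2)·p = 4186 · (1/184) = 91/4.
E[α(G)] ≥ n − E[|E(G)|] = 92 − 91/4 = 277/4.
Numerically: ≈ 69.2500.
(This is only a lower bound; the true E[α(G)] may be larger.)

E[α(G)] ≥ 277/4 ≈ 69.2500.


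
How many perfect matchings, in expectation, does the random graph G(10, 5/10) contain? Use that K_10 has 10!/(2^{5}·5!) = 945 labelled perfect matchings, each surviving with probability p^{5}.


K_10 has 10!/(2^{5}·5!) = 945 labelled perfect matchings.
For each such perfect matching H, let X_H = 1 if all 5 edges of H are present in G. Then P[X_H = 1] = p^{5} = (1/2)^{5} = 1/32.
By linearity: E[X] = Σ_H E[X_H] = 945 · p^{5} = 945 · 1/32 = 945/32.
Numerically: E[X] ≈ 29.5.

E[X] = 945 · (1/2)^{5} = 945/32 ≈ 29.5.


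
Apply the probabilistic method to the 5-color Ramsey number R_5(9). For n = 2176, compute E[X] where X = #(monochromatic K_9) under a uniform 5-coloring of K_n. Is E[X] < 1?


E[X] = C(2176, 9) · 5^{1 − 36} = 2964644298134342657641600 · 5^{−35} = 2964644298134342657641600/2910383045673370361328125.
As a reduced fraction: E[X] = 118585771925373706305664/116415321826934814453125 ≈ 1.019.
Is E[X] < 1? NO.
Since E[X] ≥ 1, the first-moment bound is inconclusive at n = 2176; it does NOT by itself certify R_5(9) > 2176.

E[X] = 118585771925373706305664/116415321826934814453125 ≈ 1.019; E[X] ≥ 1; first-moment method inconclusive here.


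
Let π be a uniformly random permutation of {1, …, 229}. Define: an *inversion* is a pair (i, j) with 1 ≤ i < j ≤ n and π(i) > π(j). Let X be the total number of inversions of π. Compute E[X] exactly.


Write X = Σ X_I over the C(229, 2) = 26106 pairs i < j, with X_I the indicator of one inversion.
There are 26106 indicators.
For each fixed pair i < j, the values π(i) and π(j) are two distinct elements of {1, …, 229} in uniformly random order; by symmetry P[π(i) > π(j)] = 1/2.
By linearity: E[X] = 26106 · (1/2) = C(229, 2) · (1/2) = 26106/2 = 13053 ≈ 13053.000.

E[X] = 13053 = 13053.000.


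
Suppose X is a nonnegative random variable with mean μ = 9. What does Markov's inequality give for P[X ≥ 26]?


μ = E[X] = 9, a = 26.
Markov: P[X ≥ 26] ≤ μ/a = (9)/26 = 9/26.
Numerically: ≈ 0.3462.
(Since a = 26 > μ = 9.0000, the bound 9/26 is < 1 and informative.)

P[X ≥ 26] ≤ 9/26 ≈ 0.3462.


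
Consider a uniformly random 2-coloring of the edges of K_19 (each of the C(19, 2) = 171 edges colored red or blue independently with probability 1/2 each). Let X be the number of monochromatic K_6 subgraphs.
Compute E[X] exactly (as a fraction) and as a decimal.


Let X = Σ_S X_S over the C(19, 6) = 27132 subsets S of size 6, where X_S = 1 if the K_6 on S is monochromatic.
For a fixed S, the K_6 on S has C(6, 2) = 15 edges. P[all 15 edges red] = (1/2)^15, and likewise for blue, so P[monochromatic] = 2·(1/2)^15 = 2^{1 − 15} = 1/16384.
By linearity of expectation: E[X] = C(19, 6) · 2^{1 − 15} = 27132 · 1/16384 = 6783/4096.
Numerically: E[X] ≈ 1.656006.

E[X] = C(19,6)·2^(1−C(6,2)) = 6783/4096 ≈ 1.656006.


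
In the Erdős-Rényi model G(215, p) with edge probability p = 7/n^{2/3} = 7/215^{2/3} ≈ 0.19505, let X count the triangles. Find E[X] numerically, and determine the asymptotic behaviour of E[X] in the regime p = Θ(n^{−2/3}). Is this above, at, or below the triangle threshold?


Number of potential triangles: C(215, 3) = 1633355.
Each occurs with probability p³ ≈ (0.19505)³ ≈ 7.4202271e-03.
By linearity: E[X] = C(215, 3)·p³ ≈ 1633355 · 7.4202271e-03 ≈ 12119.86512.
Since α = 2/3 < 1, p = c/n^{2/3} ≫ 1/n is above the triangle threshold p ~ 1/n. Asymptotically E[X] ~ (c³/6)·n^{3(1−α)} = (7³/6)·n^{1} → ∞; triangles are abundant w.h.p.

E[X] ≈ 12119.86512; in regime p = Θ(1/n^{2/3}) E[X] diverges (above the triangle threshold p ~ 1/n).


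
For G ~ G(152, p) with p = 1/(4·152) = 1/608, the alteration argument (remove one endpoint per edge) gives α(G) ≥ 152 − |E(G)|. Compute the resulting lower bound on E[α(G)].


E[|E(G)|] = C(152, 2)·p = 11476 · (1/608) = 151/8.
E[α(G)] ≥ n − E[|E(G)|] = 152 − 151/8 = 1065/8.
Numerically: ≈ 133.1250.
(This is only a lower bound; the true E[α(G)] may be larger.)

E[α(G)] ≥ 1065/8 ≈ 133.1250.


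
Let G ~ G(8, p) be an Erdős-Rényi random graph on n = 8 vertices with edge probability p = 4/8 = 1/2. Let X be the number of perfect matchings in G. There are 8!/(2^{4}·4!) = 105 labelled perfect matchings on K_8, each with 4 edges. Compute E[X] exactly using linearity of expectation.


K_8 has 8!/(2^{4}·4!) = 105 labelled perfect matchings.
For each such perfect matching H, let X_H = 1 if all 4 edges of H are present in G. Then P[X_H = 1] = p^{4} = (1/2)^{4} = 1/16.
By linearity of expectation: E[X] = Σ_H E[X_H] = 105 · p^{4} = 105 · 1/16 = 105/16.
Numerically: E[X] ≈ 6.5625.

E[X] = 105 · (1/2)^{4} = 105/16 ≈ 6.5625.


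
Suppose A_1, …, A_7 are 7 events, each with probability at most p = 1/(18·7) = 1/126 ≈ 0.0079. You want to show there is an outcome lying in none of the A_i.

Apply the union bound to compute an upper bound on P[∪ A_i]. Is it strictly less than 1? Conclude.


Union bound: P[∪_{i=1}^{7} A_i] ≤ Σ_i P[A_i] ≤ 7·p = 7·(1/126) = 1/18.
Numerically: 1/18 ≈ 0.0556.
Is 1/18 < 1? YES.
Since P[∪ A_i] ≤ 1/18 < 1, the complement has P[∩ A_i^c] ≥ 1 − 1/18 = 17/18 > 0, so some outcome avoids every A_i.

7·p = 1/18 ≈ 0.0556; existence CERTIFIED by the union bound.


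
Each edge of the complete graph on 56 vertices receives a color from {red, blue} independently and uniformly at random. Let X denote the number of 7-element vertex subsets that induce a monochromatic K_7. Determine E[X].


Let X = Σ_S X_S over the C(56, 7) = 231917400 subsets S of size 7, where X_S = 1 if the K_7 on S is monochromatic.
For a fixed S, the K_7 on S has C(7, 2) = 21 edges. P[all 21 edges red] = (1/2)^21, and likewise for blue, so P[monochromatic] = 2·(1/2)^21 = 2^{1 − 21} = 1/1048576.
By linearity of expectation: E[X] = C(56, 7) · 2^{1 − 21} = 231917400 · 1/1048576 = 28989675/131072.
Numerically: E[X] ≈ 221.174.

E[X] = C(56,7)·2^(1−C(7,2)) = 28989675/131072 ≈ 221.174.


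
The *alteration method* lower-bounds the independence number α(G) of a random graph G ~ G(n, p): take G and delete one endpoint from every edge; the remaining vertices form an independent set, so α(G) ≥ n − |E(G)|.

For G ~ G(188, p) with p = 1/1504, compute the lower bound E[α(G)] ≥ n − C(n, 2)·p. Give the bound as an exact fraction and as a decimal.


E[|E(G)|] = C(188, 2)·p = 17578 · (1/1504) = 187/16.
E[α(G)] ≥ n − E[|E(G)|] = 188 − 187/16 = 2821/16.
Numerically: ≈ 176.3125.
(This is only a lower bound; the true E[α(G)] may be larger.)

E[α(G)] ≥ 2821/16 ≈ 176.3125.


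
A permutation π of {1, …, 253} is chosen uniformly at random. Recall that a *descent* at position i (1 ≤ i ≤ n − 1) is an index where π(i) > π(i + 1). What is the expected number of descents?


Write X = Σ X_I over i = 1, …, 252, with X_I the indicator of one descent.
There are 252 indicators.
For each fixed i, the pair (π(i), π(i+1)) is a uniformly random ordered pair of distinct values from {1, …, 253}; by symmetry P[π(i) > π(i+1)] = 1/2.
By linearity: E[X] = 252 · (1/2) = (253 − 1) · (1/2) = 126 ≈ 126.0000.

E[X] = 126 = 126.0000.
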